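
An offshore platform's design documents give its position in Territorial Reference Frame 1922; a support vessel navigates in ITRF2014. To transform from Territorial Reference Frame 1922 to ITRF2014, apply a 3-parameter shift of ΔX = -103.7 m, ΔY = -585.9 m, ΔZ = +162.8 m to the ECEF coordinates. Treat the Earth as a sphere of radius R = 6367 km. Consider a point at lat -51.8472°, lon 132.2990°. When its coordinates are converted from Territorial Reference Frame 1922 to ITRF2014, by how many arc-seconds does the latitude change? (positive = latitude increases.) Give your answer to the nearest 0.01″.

Δφ = -6.00″

sin φ = -0.786366, cos φ = 0.617761, sin λ = 0.739643, cos λ = -0.673000.
North component: ΔN = −sin φ cos λ·ΔX − sin φ sin λ·ΔY + cos φ·ΔZ = −(-0.786366)(-0.673000)(-103.7) − (-0.786366)(0.739643)(-585.9) + (0.617761)(162.8) = -185.33 m.
1° of latitude spans πR/180 = 111125 m, so Δφ = -185.33 / 111125 × 3600 = -6.004″.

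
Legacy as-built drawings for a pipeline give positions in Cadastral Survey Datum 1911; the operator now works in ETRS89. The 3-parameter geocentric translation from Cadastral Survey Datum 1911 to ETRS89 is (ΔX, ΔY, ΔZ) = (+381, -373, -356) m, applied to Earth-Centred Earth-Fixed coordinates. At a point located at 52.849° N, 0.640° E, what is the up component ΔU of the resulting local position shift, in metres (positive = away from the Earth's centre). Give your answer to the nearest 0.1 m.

At φ = 52.849°, λ = 0.640°: sin φ = 0.797047, cos φ = 0.603918, sin λ = 0.011170, cos λ = 0.999938.
ΔU = cos φ cos λ·ΔX + cos φ sin λ·ΔY + sin φ·ΔZ = (0.603918)(0.999938)(381) + (0.603918)(0.011170)(-373) + (0.797047)(-356) = -56.19 m.

ΔU = -56.2 m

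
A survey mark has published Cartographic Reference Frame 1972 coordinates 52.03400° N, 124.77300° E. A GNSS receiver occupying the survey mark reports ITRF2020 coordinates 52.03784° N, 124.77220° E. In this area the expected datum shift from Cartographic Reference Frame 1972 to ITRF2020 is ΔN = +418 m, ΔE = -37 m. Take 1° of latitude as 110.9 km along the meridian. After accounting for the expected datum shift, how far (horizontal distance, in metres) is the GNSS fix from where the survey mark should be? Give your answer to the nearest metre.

19 m

Observed coordinate differences: Δφ = +0.00384°, Δλ = -0.00080°.
Converting to metres (1° lat = 110900 m, cos φ = 0.615194): observed ΔN = 425.9 m, observed ΔE = -54.6 m.
Subtracting the expected shift leaves a residual of 425.9 − (418) = 7.9 m north and -54.6 − (-37) = -17.6 m east.
Residual distance = √(7.9² + (-17.6)²) = 19.3 m.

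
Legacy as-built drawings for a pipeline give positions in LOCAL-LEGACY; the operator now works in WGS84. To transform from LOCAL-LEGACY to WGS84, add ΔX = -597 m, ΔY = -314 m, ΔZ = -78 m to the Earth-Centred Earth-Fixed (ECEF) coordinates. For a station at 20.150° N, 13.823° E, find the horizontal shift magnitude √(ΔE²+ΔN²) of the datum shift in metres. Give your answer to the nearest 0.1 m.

222.6 m

At φ = 20.150°, λ = 13.823°: sin φ = 0.344479, cos φ = 0.938794, sin λ = 0.238923, cos λ = 0.971038.
ΔE = −sin λ·ΔX + cos λ·ΔY = −(0.238923)·(-597) + (0.971038)·(-314) = -162.27 m.
ΔN = −sin φ cos λ·ΔX − sin φ sin λ·ΔY + cos φ·ΔZ = −(0.344479)(0.971038)(-597) − (0.344479)(0.238923)(-314) + (0.938794)(-78) = 152.32 m.
Horizontal magnitude = √(ΔE² + ΔN²) = √((-162.27)² + 152.32²) = 222.56 m.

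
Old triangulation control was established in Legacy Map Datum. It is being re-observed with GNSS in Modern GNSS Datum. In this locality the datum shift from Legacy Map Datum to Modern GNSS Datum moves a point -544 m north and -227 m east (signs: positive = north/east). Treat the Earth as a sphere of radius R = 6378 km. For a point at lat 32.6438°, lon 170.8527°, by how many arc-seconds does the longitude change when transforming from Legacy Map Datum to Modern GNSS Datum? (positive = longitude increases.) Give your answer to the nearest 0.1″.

At latitude 32.6438°, cos φ = 0.842040.
One radian of longitude at latitude φ spans R cos φ, so Δλ = ΔE / (R cos φ) = -227.0 / (6378000 × 0.842040) = -4.2268e-05 rad = -8.718″.

Δλ = -8.7″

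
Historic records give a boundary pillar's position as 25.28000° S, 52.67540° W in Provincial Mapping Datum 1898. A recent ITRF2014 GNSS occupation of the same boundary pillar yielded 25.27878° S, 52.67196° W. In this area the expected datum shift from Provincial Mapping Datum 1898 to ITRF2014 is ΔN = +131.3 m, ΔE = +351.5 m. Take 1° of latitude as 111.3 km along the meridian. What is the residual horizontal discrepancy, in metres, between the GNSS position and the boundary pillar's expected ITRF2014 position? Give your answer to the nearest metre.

7 m

Observed coordinate differences: Δφ = +0.00122°, Δλ = +0.00344°.
Converting to metres (1° lat = 111300 m, cos φ = 0.904232): observed ΔN = 135.8 m, observed ΔE = 346.2 m.
Subtracting the expected shift leaves a residual of 135.8 − (131.3) = 4.5 m north and 346.2 − (351.5) = -5.3 m east.
Residual distance = √(4.5² + (-5.3)²) = 6.9 m.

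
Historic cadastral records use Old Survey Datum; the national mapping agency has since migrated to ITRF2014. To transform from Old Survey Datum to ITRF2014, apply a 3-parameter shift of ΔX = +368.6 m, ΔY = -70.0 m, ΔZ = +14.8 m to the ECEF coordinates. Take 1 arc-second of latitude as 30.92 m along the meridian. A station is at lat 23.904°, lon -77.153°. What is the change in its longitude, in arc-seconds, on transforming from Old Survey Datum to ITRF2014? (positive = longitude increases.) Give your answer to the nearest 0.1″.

Δλ = 12.2″

sin φ = 0.405205, cos φ = 0.914226, sin λ = -0.974967, cos λ = 0.222348.
East component: ΔE = −sin λ·ΔX + cos λ·ΔY = −(-0.974967)(368.6) + (0.222348)(-70.0) = 343.81 m.
1° of latitude spans 3600 × 30.92 = 111312 m; at latitude φ, 1° of longitude spans that × cos φ = 101764.3 m, so Δλ = 343.81 / 101764.3 × 3600 = 12.163″.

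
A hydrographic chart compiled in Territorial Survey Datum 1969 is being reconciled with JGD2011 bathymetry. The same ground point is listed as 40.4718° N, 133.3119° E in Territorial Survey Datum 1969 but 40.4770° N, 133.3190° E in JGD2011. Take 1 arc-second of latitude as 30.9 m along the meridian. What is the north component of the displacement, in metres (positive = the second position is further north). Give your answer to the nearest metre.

ΔN = 578 m

Δφ = 40.4770° − 40.4718° = +0.0052°; Δλ = 133.3190° − 133.3119° = +0.0071°.
1° of latitude = 3600 × 30.90 = 111240 m.
ΔN = Δφ × 111240 = 578.4 m; ΔE = Δλ × 111240 × cos(40.4718°) = +0.0071 × 111240 × 0.760726 = 600.8 m.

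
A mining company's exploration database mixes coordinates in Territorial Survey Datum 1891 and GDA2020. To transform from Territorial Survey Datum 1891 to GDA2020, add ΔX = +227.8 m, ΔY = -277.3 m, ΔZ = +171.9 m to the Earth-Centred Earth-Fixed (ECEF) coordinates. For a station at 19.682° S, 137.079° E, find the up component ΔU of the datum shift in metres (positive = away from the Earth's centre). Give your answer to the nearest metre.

The local up (radial) axis is (cos φ cos λ, cos φ sin λ, sin φ), giving ΔU = -157.070 − 177.806 − 57.896 = -392.77 m.

ΔU = -393 m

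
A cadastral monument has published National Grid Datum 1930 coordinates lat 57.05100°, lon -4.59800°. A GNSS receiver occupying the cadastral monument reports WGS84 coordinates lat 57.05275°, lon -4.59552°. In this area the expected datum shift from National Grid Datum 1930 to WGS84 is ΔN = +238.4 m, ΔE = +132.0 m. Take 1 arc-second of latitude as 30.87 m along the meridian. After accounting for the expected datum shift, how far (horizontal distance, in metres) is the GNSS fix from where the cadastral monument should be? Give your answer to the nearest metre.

Observed coordinate differences: Δφ = +0.00175°, Δλ = +0.00248°.
Converting to metres (1° lat = 111132 m, cos φ = 0.543892): observed ΔN = 194.5 m, observed ΔE = 149.9 m.
Subtracting the expected shift leaves a residual of 194.5 − (238.4) = -43.9 m north and 149.9 − (132.0) = 17.9 m east.
Residual distance = √((-43.9)² + 17.9²) = 47.4 m.

47 m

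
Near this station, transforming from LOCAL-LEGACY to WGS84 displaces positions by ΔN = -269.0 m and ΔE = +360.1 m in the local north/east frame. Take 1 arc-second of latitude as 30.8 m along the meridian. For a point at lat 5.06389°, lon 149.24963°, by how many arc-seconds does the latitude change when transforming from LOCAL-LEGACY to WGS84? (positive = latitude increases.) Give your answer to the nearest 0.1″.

1″ of latitude = 30.80 m, so Δφ = -269.0 / 30.80 = -8.734″.

Δφ = -8.7″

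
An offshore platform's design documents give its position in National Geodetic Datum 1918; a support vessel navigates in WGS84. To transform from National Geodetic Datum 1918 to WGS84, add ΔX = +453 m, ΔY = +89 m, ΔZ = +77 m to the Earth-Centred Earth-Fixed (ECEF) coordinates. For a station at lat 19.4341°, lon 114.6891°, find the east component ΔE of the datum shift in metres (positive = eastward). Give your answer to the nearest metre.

ΔE = -449 m

The local east axis at (φ, λ) is (−sin λ, cos λ, 0), so ΔE = −sin(114.6891°)·453 + cos(114.6891°)·89 = -448.76 m.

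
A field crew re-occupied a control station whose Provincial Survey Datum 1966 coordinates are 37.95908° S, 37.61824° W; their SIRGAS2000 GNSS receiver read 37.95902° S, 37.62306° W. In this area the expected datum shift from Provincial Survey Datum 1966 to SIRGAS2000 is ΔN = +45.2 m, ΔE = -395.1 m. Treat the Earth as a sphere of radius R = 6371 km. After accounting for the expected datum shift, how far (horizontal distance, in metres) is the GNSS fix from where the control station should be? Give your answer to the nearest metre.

Observed coordinate differences: Δφ = +0.00006°, Δλ = -0.00482°.
Converting to metres (1° lat = 111195 m, cos φ = 0.788450): observed ΔN = 6.7 m, observed ΔE = -422.6 m.
Subtracting the expected shift leaves a residual of 6.7 − (45.2) = -38.5 m north and -422.6 − (-395.1) = -27.5 m east.
Residual distance = √((-38.5)² + (-27.5)²) = 47.3 m.

47 m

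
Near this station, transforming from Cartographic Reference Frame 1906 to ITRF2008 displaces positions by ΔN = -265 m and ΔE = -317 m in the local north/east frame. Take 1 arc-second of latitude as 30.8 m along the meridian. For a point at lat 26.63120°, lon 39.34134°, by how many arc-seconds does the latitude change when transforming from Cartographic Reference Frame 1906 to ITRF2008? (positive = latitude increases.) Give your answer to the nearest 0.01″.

1″ of latitude = 30.80 m, so Δφ = -265.0 / 30.80 = -8.604″.

Δφ = -8.60″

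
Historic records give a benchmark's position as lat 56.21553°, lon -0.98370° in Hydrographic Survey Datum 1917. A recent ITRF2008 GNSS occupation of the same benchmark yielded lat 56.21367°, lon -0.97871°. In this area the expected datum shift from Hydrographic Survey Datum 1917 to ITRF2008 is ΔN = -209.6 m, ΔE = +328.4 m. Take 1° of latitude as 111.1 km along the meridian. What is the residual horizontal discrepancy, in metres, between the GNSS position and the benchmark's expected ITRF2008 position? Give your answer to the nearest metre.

Observed coordinate differences: Δφ = -0.00186°, Δλ = +0.00499°.
Converting to metres (1° lat = 111100 m, cos φ = 0.556070): observed ΔN = -206.6 m, observed ΔE = 308.3 m.
Subtracting the expected shift leaves a residual of -206.6 − (-209.6) = 3.0 m north and 308.3 − (328.4) = -20.1 m east.
Residual distance = √(3.0² + (-20.1)²) = 20.3 m.

20 m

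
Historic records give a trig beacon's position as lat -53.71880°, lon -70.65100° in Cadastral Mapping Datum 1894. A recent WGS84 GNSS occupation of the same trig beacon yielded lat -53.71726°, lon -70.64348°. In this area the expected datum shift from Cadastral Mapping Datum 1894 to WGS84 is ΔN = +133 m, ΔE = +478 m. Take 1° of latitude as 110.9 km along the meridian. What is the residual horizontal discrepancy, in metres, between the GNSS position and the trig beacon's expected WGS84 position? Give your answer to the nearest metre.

Observed coordinate differences: Δφ = +0.00154°, Δλ = +0.00752°.
Converting to metres (1° lat = 110900 m, cos φ = 0.591749): observed ΔN = 170.8 m, observed ΔE = 493.5 m.
Subtracting the expected shift leaves a residual of 170.8 − (133) = 37.8 m north and 493.5 − (478) = 15.5 m east.
Residual distance = √(37.8² + 15.5²) = 40.8 m.

41 m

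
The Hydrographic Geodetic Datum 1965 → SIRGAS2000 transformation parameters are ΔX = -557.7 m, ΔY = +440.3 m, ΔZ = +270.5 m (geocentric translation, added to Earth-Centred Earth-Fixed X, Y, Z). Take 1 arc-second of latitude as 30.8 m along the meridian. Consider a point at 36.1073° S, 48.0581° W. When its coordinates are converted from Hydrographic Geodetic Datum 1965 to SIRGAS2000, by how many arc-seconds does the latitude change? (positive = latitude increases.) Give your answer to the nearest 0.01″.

Δφ = -6.30″

sin φ = -0.589299, cos φ = 0.807915, sin λ = -0.743823, cos λ = 0.668377.
North component: ΔN = −sin φ cos λ·ΔX − sin φ sin λ·ΔY + cos φ·ΔZ = −(-0.589299)(0.668377)(-557.7) − (-0.589299)(-0.743823)(440.3) + (0.807915)(270.5) = -194.12 m.
1° of latitude spans 3600 × 30.80 = 110880 m, so Δφ = -194.12 / 110880 × 3600 = -6.303″.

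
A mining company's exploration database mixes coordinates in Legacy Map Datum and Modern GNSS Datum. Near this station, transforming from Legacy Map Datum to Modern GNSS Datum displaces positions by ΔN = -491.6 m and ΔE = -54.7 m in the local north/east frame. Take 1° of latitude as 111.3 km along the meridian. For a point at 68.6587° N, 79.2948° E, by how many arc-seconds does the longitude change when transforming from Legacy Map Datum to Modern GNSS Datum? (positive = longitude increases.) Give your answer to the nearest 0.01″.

Δλ = -4.86″

At latitude 68.6587°, cos φ = 0.363923.
1° of longitude at this latitude = 111.3 × cos φ = 40.50 km, so Δλ = -54.7 / 40504.6 = -0.0013505° = -4.862″.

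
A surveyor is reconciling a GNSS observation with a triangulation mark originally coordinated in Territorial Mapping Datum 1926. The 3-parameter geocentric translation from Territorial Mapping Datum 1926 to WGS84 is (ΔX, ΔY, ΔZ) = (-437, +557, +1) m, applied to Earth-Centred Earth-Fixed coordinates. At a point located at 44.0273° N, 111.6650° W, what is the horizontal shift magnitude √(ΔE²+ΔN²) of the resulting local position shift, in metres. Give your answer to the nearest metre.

The local east axis at (φ, λ) is (−sin λ, cos λ, 0), so ΔE = −sin(-111.6650°)·(-437) + cos(-111.6650°)·557 = -611.76 m.
The local north axis is (−sin φ cos λ, −sin φ sin λ, cos φ), giving ΔN = -112.125 + 359.769 + 0.719 = 248.36 m.
Horizontal magnitude = √(ΔE² + ΔN²) = √((-611.76)² + 248.36²) = 660.26 m.

660 m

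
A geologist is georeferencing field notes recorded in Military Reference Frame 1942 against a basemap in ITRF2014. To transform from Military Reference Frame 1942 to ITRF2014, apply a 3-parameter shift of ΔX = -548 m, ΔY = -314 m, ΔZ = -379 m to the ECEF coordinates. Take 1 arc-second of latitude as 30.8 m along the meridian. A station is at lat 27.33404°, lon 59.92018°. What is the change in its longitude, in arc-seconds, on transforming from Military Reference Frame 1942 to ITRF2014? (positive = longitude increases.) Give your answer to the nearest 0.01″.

sin φ = 0.459177, cos φ = 0.888345, sin λ = 0.865328, cos λ = 0.501206.
East component: ΔE = −sin λ·ΔX + cos λ·ΔY = −(0.865328)(-548) + (0.501206)(-314) = 316.82 m.
1° of latitude spans 3600 × 30.80 = 110880 m; at latitude φ, 1° of longitude spans that × cos φ = 98499.6 m, so Δλ = 316.82 / 98499.6 × 3600 = 11.579″.

Δλ = 11.58″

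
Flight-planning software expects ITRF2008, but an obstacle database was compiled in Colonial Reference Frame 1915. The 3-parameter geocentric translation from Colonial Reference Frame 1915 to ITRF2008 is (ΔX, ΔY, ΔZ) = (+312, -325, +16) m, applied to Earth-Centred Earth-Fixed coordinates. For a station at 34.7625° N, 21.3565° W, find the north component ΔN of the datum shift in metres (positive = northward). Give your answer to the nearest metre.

ΔN = -220 m

The local north axis is (−sin φ cos λ, −sin φ sin λ, cos φ), giving ΔN = -165.679 − 67.483 + 13.144 = -220.02 m.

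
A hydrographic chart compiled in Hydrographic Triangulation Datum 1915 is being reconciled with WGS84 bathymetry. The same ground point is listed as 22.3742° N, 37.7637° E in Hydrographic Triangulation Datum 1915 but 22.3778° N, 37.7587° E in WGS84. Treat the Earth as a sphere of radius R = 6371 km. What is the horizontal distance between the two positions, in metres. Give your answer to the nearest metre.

652 m

Δφ = 22.3778° − 22.3742° = +0.0036°; Δλ = 37.7587° − 37.7637° = -0.0050°.
1° along a meridian = πR/180 = 111195 m.
ΔN = Δφ × 111195 = 400.3 m; ΔE = Δλ × 111195 × cos(22.3742°) = -0.0050 × 111195 × 0.924718 = -514.1 m.
Distance = √(ΔE² + ΔN²) = √((-514.1)² + 400.3²) = 651.6 m.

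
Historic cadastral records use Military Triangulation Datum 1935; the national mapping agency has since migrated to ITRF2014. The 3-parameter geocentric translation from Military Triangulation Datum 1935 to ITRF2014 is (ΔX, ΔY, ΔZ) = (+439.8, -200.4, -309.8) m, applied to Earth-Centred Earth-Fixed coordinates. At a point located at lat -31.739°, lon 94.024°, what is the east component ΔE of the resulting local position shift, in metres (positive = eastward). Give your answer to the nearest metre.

The local east axis at (φ, λ) is (−sin λ, cos λ, 0), so ΔE = −sin(94.024°)·439.8 + cos(94.024°)·(-200.4) = -424.65 m.

ΔE = -425 m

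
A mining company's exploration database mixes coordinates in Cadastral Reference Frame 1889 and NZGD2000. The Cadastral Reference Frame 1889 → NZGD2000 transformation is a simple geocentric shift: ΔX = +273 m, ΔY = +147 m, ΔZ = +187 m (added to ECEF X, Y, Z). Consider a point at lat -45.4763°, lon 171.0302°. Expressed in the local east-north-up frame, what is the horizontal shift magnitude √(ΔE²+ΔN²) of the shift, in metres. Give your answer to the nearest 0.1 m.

193.0 m

The local east axis at (φ, λ) is (−sin λ, cos λ, 0), so ΔE = −sin(171.0302°)·273 + cos(171.0302°)·147 = -187.77 m.
The local north axis is (−sin φ cos λ, −sin φ sin λ, cos φ), giving ΔN = -192.258 + 16.341 + 131.125 = -44.79 m.
Horizontal magnitude = √(ΔE² + ΔN²) = √((-187.77)² + (-44.79)²) = 193.04 m.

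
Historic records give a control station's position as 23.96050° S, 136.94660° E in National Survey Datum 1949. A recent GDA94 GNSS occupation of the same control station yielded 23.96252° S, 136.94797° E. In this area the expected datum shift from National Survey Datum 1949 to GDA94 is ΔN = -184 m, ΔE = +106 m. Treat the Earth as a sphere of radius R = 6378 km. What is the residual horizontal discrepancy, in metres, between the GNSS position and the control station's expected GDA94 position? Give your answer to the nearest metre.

53 m

Observed coordinate differences: Δφ = -0.00202°, Δλ = +0.00137°.
Converting to metres (1° lat = 111317 m, cos φ = 0.913826): observed ΔN = -224.9 m, observed ΔE = 139.4 m.
Subtracting the expected shift leaves a residual of -224.9 − (-184) = -40.9 m north and 139.4 − (106) = 33.4 m east.
Residual distance = √((-40.9)² + 33.4²) = 52.8 m.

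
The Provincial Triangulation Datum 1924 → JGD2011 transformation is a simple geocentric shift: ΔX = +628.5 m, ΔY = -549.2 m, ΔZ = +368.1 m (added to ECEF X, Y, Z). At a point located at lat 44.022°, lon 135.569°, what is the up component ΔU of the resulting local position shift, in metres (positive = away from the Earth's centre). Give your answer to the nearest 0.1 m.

ΔU = -343.4 m

At φ = 44.022°, λ = 135.569°: sin φ = 0.694935, cos φ = 0.719073, sin λ = 0.700050, cos λ = -0.714094.
ΔU = cos φ cos λ·ΔX + cos φ sin λ·ΔY + sin φ·ΔZ = (0.719073)(-0.714094)(628.5) + (0.719073)(0.700050)(-549.2) + (0.694935)(368.1) = -343.38 m.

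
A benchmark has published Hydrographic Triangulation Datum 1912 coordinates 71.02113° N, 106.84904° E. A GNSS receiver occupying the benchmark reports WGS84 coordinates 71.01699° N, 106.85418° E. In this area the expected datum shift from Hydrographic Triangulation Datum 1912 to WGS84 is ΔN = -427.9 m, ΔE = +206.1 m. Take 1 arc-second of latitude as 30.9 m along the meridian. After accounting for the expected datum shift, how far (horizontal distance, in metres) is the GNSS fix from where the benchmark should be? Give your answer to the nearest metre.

38 m

Observed coordinate differences: Δφ = -0.00414°, Δλ = +0.00514°.
Converting to metres (1° lat = 111240 m, cos φ = 0.325219): observed ΔN = -460.5 m, observed ΔE = 186.0 m.
Subtracting the expected shift leaves a residual of -460.5 − (-427.9) = -32.6 m north and 186.0 − (206.1) = -20.1 m east.
Residual distance = √((-32.6)² + (-20.1)²) = 38.4 m.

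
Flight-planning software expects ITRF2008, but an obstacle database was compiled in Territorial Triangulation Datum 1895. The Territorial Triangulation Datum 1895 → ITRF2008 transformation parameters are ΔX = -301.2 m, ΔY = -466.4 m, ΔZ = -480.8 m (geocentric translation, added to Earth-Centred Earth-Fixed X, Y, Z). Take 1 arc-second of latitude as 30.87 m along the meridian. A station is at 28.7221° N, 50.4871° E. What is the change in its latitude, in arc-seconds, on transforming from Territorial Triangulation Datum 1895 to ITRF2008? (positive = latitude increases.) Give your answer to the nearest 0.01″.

sin φ = 0.480562, cos φ = 0.876961, sin λ = 0.771481, cos λ = 0.636252.
North component: ΔN = −sin φ cos λ·ΔX − sin φ sin λ·ΔY + cos φ·ΔZ = −(0.480562)(0.636252)(-301.2) − (0.480562)(0.771481)(-466.4) + (0.876961)(-480.8) = -156.63 m.
1° of latitude spans 3600 × 30.87 = 111132 m, so Δφ = -156.63 / 111132 × 3600 = -5.074″.

Δφ = -5.07″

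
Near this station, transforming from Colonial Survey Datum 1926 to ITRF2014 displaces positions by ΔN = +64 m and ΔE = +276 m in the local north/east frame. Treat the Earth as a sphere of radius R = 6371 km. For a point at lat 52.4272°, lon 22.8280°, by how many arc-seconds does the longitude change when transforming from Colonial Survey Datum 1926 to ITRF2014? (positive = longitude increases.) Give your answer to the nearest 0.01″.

At latitude 52.4272°, cos φ = 0.609769.
One radian of longitude at latitude φ spans R cos φ, so Δλ = ΔE / (R cos φ) = 276.0 / (6371000 × 0.609769) = 7.1045e-05 rad = 14.654″.

Δλ = 14.65″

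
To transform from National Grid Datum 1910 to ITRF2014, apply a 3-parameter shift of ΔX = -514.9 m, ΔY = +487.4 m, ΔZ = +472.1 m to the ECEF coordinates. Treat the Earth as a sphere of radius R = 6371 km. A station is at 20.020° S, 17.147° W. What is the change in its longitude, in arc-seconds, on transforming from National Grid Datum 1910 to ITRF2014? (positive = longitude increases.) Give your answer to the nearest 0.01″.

Δλ = 10.82″

sin φ = -0.342348, cos φ = 0.939573, sin λ = -0.294824, cos λ = 0.955551.
East component: ΔE = −sin λ·ΔX + cos λ·ΔY = −(-0.294824)(-514.9) + (0.955551)(487.4) = 313.93 m.
1° of latitude spans πR/180 = 111195 m; at latitude φ, 1° of longitude spans that × cos φ = 104475.8 m, so Δλ = 313.93 / 104475.8 × 3600 = 10.817″.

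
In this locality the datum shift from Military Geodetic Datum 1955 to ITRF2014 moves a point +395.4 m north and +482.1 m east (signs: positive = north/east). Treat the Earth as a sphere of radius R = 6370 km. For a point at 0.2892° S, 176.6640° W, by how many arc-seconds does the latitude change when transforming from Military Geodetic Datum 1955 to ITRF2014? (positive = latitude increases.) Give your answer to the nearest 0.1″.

Δφ = 12.8″

On a sphere of radius R, 1 rad of latitude = R, so Δφ = ΔN / R = 395.4 / 6370000 = 6.2072e-05 rad = 12.803″.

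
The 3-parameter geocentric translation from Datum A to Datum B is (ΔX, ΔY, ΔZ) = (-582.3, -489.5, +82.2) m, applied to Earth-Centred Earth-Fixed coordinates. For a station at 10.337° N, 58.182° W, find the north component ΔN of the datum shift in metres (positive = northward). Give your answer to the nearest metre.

The local north axis is (−sin φ cos λ, −sin φ sin λ, cos φ), giving ΔN = 55.088 − 74.636 + 80.866 = 61.32 m.

ΔN = 61 m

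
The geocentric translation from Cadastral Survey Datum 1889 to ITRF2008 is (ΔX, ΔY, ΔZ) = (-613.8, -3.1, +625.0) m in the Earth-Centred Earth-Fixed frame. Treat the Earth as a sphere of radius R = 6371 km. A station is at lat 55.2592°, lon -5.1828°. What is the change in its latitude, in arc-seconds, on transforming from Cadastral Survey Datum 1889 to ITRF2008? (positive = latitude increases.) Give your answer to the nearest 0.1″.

sin φ = 0.821738, cos φ = 0.569865, sin λ = -0.090334, cos λ = 0.995912.
North component: ΔN = −sin φ cos λ·ΔX − sin φ sin λ·ΔY + cos φ·ΔZ = −(0.821738)(0.995912)(-613.8) − (0.821738)(-0.090334)(-3.1) + (0.569865)(625.0) = 858.26 m.
1° of latitude spans πR/180 = 111195 m, so Δφ = 858.26 / 111195 × 3600 = 27.787″.

Δφ = 27.8″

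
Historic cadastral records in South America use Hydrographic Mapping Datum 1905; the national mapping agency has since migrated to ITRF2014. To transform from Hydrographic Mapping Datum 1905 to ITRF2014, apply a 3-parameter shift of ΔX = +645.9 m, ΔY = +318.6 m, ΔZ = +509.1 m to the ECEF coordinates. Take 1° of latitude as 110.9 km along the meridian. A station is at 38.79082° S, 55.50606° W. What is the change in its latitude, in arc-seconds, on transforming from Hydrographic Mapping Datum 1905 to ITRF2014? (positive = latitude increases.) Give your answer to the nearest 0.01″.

sin φ = -0.626479, cos φ = 0.779438, sin λ = -0.824186, cos λ = 0.566319.
North component: ΔN = −sin φ cos λ·ΔX − sin φ sin λ·ΔY + cos φ·ΔZ = −(-0.626479)(0.566319)(645.9) − (-0.626479)(-0.824186)(318.6) + (0.779438)(509.1) = 461.46 m.
1° of latitude spans 110900 m, so Δφ = 461.46 / 110900 × 3600 = 14.980″.

Δφ = 14.98″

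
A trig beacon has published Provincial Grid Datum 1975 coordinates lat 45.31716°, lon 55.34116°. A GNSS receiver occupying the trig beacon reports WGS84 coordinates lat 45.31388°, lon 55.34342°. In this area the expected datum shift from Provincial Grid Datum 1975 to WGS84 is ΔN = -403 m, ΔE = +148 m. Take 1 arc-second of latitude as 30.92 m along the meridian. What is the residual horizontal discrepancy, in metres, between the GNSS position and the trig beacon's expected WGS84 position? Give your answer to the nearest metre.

Observed coordinate differences: Δφ = -0.00328°, Δλ = +0.00226°.
Converting to metres (1° lat = 111312 m, cos φ = 0.703182): observed ΔN = -365.1 m, observed ΔE = 176.9 m.
Subtracting the expected shift leaves a residual of -365.1 − (-403) = 37.9 m north and 176.9 − (148) = 28.9 m east.
Residual distance = √(37.9² + 28.9²) = 47.7 m.

48 m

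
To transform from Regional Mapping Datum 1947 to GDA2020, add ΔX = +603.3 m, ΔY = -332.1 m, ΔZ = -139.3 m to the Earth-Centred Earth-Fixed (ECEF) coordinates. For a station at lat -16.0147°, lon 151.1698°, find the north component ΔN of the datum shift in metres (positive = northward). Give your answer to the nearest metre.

The local north axis is (−sin φ cos λ, −sin φ sin λ, cos φ), giving ΔN = -145.811 − 44.181 − 133.894 = -323.89 m.

ΔN = -324 m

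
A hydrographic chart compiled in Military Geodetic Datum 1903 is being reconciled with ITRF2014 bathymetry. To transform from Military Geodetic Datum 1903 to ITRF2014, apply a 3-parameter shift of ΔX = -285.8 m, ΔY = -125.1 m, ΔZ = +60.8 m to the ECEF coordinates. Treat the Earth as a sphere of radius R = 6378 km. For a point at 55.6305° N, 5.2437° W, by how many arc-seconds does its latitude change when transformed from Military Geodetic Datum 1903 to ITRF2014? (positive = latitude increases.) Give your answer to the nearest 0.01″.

Δφ = 8.40″

sin φ = 0.825414, cos φ = 0.564528, sin λ = -0.091392, cos λ = 0.995815.
North component: ΔN = −sin φ cos λ·ΔX − sin φ sin λ·ΔY + cos φ·ΔZ = −(0.825414)(0.995815)(-285.8) − (0.825414)(-0.091392)(-125.1) + (0.564528)(60.8) = 259.80 m.
1° of latitude spans πR/180 = 111317 m, so Δφ = 259.80 / 111317 × 3600 = 8.402″.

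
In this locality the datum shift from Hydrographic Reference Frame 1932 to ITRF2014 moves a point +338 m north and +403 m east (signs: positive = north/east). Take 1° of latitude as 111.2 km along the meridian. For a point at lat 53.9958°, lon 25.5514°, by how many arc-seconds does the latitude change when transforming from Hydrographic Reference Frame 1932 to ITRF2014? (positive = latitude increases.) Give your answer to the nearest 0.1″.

1° of latitude = 111.2 km, so Δφ = 338.0 / 111200 = 0.0030396° = 10.942″.

Δφ = 10.9″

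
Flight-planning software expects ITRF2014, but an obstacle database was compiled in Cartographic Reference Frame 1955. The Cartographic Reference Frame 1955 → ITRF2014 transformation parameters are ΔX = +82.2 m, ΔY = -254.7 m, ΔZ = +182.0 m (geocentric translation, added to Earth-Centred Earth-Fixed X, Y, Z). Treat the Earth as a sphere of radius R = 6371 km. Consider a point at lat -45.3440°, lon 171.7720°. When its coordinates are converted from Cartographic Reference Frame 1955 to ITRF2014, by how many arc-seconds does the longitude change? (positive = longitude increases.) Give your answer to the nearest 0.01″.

sin φ = -0.711339, cos φ = 0.702849, sin λ = 0.143113, cos λ = -0.989706.
East component: ΔE = −sin λ·ΔX + cos λ·ΔY = −(0.143113)(82.2) + (-0.989706)(-254.7) = 240.31 m.
1° of latitude spans πR/180 = 111195 m; at latitude φ, 1° of longitude spans that × cos φ = 78153.2 m, so Δλ = 240.31 / 78153.2 × 3600 = 11.070″.

Δλ = 11.07″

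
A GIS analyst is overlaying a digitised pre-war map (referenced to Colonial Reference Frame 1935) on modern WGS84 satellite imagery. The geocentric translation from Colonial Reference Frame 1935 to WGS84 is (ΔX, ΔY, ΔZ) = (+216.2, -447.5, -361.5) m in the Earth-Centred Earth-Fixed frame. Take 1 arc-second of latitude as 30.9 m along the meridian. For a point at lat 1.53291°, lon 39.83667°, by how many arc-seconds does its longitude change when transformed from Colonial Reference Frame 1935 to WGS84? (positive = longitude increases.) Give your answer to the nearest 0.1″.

sin φ = 0.026751, cos φ = 0.999642, sin λ = 0.640601, cos λ = 0.767874.
East component: ΔE = −sin λ·ΔX + cos λ·ΔY = −(0.640601)(216.2) + (0.767874)(-447.5) = -482.12 m.
1° of latitude spans 3600 × 30.90 = 111240 m; at latitude φ, 1° of longitude spans that × cos φ = 111200.2 m, so Δλ = -482.12 / 111200.2 × 3600 = -15.608″.

Δλ = -15.6″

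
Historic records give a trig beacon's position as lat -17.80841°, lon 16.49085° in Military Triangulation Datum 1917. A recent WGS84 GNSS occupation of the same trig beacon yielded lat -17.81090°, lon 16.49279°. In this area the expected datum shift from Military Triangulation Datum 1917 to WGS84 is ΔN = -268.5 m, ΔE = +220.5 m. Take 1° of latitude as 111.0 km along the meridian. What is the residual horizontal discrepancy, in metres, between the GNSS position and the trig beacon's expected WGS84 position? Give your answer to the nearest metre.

Observed coordinate differences: Δφ = -0.00249°, Δλ = +0.00194°.
Converting to metres (1° lat = 111000 m, cos φ = 0.952085): observed ΔN = -276.4 m, observed ΔE = 205.0 m.
Subtracting the expected shift leaves a residual of -276.4 − (-268.5) = -7.9 m north and 205.0 − (220.5) = -15.5 m east.
Residual distance = √((-7.9)² + (-15.5)²) = 17.4 m.

17 m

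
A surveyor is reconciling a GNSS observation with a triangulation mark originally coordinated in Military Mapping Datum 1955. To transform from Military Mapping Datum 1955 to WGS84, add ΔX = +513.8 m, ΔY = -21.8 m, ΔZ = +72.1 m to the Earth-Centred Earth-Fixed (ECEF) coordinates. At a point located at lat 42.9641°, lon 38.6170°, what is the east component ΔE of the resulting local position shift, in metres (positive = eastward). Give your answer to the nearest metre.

ΔE = -338 m

The local east axis at (φ, λ) is (−sin λ, cos λ, 0), so ΔE = −sin(38.6170°)·513.8 + cos(38.6170°)·(-21.8) = -337.70 m.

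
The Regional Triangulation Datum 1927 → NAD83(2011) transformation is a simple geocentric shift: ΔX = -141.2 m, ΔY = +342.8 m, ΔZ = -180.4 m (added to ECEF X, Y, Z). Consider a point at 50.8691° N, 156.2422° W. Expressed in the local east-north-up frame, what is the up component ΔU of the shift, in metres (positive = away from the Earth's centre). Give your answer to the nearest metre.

At φ = 50.8691°, λ = -156.2422°: sin φ = 0.775706, cos φ = 0.631094, sin λ = -0.402871, cos λ = -0.915257.
ΔU = cos φ cos λ·ΔX + cos φ sin λ·ΔY + sin φ·ΔZ = (0.631094)(-0.915257)(-141.2) + (0.631094)(-0.402871)(342.8) + (0.775706)(-180.4) = -145.54 m.

ΔU = -146 m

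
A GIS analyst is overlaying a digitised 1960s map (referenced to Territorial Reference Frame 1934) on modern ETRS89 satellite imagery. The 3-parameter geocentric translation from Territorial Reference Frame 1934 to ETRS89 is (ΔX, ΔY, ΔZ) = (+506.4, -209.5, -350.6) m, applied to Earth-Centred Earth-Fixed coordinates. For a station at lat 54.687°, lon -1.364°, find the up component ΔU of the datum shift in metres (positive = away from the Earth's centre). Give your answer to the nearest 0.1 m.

ΔU = 9.4 m

At φ = 54.687°, λ = -1.364°: sin φ = 0.816006, cos φ = 0.578043, sin λ = -0.023804, cos λ = 0.999717.
ΔU = cos φ cos λ·ΔX + cos φ sin λ·ΔY + sin φ·ΔZ = (0.578043)(0.999717)(506.4) + (0.578043)(-0.023804)(-209.5) + (0.816006)(-350.6) = 9.43 m.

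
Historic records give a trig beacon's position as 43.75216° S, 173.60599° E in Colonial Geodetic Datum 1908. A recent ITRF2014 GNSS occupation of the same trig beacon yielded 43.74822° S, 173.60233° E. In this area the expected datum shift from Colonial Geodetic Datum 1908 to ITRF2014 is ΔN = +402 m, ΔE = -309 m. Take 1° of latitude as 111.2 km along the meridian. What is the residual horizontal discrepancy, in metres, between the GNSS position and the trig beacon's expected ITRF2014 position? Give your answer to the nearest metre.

Observed coordinate differences: Δφ = +0.00394°, Δλ = -0.00366°.
Converting to metres (1° lat = 111200 m, cos φ = 0.722338): observed ΔN = 438.1 m, observed ΔE = -294.0 m.
Subtracting the expected shift leaves a residual of 438.1 − (402) = 36.1 m north and -294.0 − (-309) = 15.0 m east.
Residual distance = √(36.1² + 15.0²) = 39.1 m.

39 m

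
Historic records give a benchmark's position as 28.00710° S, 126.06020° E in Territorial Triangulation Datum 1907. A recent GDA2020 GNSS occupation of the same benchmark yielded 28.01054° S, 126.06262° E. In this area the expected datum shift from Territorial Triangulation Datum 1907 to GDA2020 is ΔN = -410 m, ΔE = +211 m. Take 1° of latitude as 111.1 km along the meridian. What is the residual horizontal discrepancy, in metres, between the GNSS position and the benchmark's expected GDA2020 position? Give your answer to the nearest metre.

38 m

Observed coordinate differences: Δφ = -0.00344°, Δλ = +0.00242°.
Converting to metres (1° lat = 111100 m, cos φ = 0.882889): observed ΔN = -382.2 m, observed ΔE = 237.4 m.
Subtracting the expected shift leaves a residual of -382.2 − (-410) = 27.8 m north and 237.4 − (211) = 26.4 m east.
Residual distance = √(27.8² + 26.4²) = 38.3 m.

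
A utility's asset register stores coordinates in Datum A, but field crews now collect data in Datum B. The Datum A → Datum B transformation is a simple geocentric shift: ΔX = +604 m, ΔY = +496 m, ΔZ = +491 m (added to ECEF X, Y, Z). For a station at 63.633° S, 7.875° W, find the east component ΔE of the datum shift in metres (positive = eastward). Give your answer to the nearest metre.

ΔE = 574 m

At φ = -63.633°, λ = -7.875°: sin φ = -0.895968, cos φ = 0.444119, sin λ = -0.137012, cos λ = 0.990569.
ΔE = −sin λ·ΔX + cos λ·ΔY = −(-0.137012)·(604) + (0.990569)·(496) = 574.08 m.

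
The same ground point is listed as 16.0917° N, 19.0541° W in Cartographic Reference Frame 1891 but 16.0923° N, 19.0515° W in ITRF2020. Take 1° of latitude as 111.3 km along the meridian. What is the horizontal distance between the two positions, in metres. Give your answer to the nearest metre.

Δφ = 16.0923° − 16.0917° = +0.0006°; Δλ = -19.0515° − -19.0541° = +0.0026°.
ΔN = Δφ × 111300 = 66.8 m; ΔE = Δλ × 111300 × cos(16.0917°) = +0.0026 × 111300 × 0.960819 = 278.0 m.
Distance = √(ΔE² + ΔN²) = √(278.0² + 66.8²) = 285.9 m.

286 m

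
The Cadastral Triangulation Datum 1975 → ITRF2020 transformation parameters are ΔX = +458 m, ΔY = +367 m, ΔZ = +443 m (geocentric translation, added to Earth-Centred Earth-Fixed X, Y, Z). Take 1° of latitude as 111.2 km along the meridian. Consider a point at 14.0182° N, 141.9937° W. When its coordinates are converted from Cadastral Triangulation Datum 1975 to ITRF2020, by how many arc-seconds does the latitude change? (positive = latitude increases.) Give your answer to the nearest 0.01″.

Δφ = 18.52″

sin φ = 0.242230, cos φ = 0.970219, sin λ = -0.615748, cos λ = -0.787943.
North component: ΔN = −sin φ cos λ·ΔX − sin φ sin λ·ΔY + cos φ·ΔZ = −(0.242230)(-0.787943)(458) − (0.242230)(-0.615748)(367) + (0.970219)(443) = 571.96 m.
1° of latitude spans 111200 m, so Δφ = 571.96 / 111200 × 3600 = 18.517″.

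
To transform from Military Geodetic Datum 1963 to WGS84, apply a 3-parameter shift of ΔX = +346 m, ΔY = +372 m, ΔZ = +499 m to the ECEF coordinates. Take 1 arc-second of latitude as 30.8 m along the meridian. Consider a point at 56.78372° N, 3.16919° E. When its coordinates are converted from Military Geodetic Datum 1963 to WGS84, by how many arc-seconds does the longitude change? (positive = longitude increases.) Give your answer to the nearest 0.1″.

Δλ = 20.9″

sin φ = 0.836609, cos φ = 0.547801, sin λ = 0.055285, cos λ = 0.998471.
East component: ΔE = −sin λ·ΔX + cos λ·ΔY = −(0.055285)(346) + (0.998471)(372) = 352.30 m.
1° of latitude spans 3600 × 30.80 = 110880 m; at latitude φ, 1° of longitude spans that × cos φ = 60740.2 m, so Δλ = 352.30 / 60740.2 × 3600 = 20.881″.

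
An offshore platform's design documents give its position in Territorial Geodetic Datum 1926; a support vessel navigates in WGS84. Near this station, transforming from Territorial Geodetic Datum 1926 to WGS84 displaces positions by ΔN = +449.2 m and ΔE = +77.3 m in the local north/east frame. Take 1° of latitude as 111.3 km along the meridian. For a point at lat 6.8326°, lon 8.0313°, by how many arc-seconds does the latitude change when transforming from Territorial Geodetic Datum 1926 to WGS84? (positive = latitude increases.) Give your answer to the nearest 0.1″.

1° of latitude = 111.3 km, so Δφ = 449.2 / 111300 = 0.0040359° = 14.529″.

Δφ = 14.5″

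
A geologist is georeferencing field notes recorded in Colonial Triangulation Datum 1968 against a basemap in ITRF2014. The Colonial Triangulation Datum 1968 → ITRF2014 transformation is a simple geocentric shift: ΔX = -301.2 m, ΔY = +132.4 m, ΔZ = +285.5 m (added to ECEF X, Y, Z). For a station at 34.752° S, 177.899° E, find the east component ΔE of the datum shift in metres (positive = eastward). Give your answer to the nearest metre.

ΔE = -121 m

The local east axis at (φ, λ) is (−sin λ, cos λ, 0), so ΔE = −sin(177.899°)·(-301.2) + cos(177.899°)·132.4 = -121.27 m.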